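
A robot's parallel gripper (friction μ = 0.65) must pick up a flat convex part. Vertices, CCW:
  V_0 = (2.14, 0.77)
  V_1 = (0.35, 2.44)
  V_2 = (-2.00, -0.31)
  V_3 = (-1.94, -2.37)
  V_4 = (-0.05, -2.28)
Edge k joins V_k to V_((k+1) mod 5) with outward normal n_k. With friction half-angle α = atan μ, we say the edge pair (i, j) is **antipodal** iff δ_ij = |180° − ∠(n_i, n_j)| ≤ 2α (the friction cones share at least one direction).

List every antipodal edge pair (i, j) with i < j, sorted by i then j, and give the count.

α = atan 0.65 = 33.02°;  2α = 66.05°
n_0 = (+0.6822, +0.7312)
n_1 = (-0.7602, +0.6497)
n_2 = (-0.9996, -0.0291)
n_3 = (+0.0476, -0.9989)
n_4 = (+0.8123, -0.5833)
  (0,1): δ = 87.50°  ·
  (0,2): δ = 45.32°  ✓
  (0,3): δ = 45.74°  ✓
  (0,4): δ = 97.33°  ·
  (1,2): δ = 137.82°  ·
  (1,3): δ = 46.76°  ✓
  (1,4): δ = 4.84°  ✓
  (2,3): δ = 88.94°  ·
  (2,4): δ = 37.35°  ✓
  (3,4): δ = 128.41°  ·
antipodal pairs: 5

count = 5; pairs: (0,2), (0,3), (1,3), (1,4), (2,4)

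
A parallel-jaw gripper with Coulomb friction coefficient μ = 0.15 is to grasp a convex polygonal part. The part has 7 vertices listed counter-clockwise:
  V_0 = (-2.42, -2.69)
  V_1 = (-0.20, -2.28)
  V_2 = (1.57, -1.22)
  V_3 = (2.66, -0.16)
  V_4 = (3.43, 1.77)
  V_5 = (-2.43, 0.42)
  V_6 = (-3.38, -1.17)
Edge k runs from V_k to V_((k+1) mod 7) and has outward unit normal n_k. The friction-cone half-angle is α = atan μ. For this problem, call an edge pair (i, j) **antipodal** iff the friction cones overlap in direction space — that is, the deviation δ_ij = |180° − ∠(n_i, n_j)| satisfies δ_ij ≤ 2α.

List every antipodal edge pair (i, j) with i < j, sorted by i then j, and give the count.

α = atan 0.15 = 8.53°;  2α = 17.06°
n_0 = (+0.1816, -0.9834)
n_1 = (+0.5138, -0.8579)
n_2 = (+0.6972, -0.7169)
n_3 = (+0.9288, -0.3706)
n_4 = (-0.2245, +0.9745)
n_5 = (-0.8584, +0.5129)
n_6 = (-0.8455, -0.5340)
  (0,1): δ = 159.55°  ·
  (0,2): δ = 146.26°  ·
  (0,3): δ = 122.21°  ·
  (0,4): δ = 2.51°  ✓
  (0,5): δ = 48.68°  ·
  (0,6): δ = 111.81°  ·
  (1,2): δ = 166.72°  ·
  (1,3): δ = 142.67°  ·
  (1,4): δ = 17.94°  ·
  (1,5): δ = 28.23°  ·
  (1,6): δ = 91.36°  ·
  (2,3): δ = 155.95°  ·
  (2,4): δ = 31.23°  ·
  (2,5): δ = 14.94°  ✓
  (2,6): δ = 78.08°  ·
  (3,4): δ = 55.28°  ·
  (3,5): δ = 9.11°  ✓
  (3,6): δ = 54.03°  ·
  (4,5): δ = 133.83°  ·
  (4,6): δ = 70.70°  ·
  (5,6): δ = 116.87°  ·
antipodal pairs: 3

count = 3; pairs: (0,4), (2,5), (3,5)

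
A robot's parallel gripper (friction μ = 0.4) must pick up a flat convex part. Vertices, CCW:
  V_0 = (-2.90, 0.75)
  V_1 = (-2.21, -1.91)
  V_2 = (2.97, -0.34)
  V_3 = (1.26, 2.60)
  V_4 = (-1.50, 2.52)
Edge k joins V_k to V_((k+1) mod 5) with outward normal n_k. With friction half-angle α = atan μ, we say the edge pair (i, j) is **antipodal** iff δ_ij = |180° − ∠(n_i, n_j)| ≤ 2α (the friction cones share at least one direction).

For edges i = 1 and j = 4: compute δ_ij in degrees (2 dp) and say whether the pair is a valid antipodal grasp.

α = atan 0.4 = 21.80°;  2α = 43.60°
edge 1: e_1 = (+5.18, +1.57);  n_1 = (+0.2901, -0.9570)
edge 4: e_4 = (-1.40, -1.77);  n_4 = (-0.7843, +0.6204)
∠(n_1, n_4) = 145.20°
δ = |180° − 145.20°| = 34.80°
34.80° ≤ 2α = 43.60°  →  valid

δ = 34.80°, valid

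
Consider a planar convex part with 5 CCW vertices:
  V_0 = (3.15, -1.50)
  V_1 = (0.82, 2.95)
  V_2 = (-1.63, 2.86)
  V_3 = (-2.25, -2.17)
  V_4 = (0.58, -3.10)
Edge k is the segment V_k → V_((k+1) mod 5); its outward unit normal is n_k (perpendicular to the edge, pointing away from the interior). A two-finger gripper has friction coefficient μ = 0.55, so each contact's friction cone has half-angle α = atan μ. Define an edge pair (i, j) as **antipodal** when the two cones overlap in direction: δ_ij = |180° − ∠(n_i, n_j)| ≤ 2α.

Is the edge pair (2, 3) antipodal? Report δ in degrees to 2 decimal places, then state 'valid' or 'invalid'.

α = atan 0.55 = 28.81°;  2α = 57.62°
edge 2: e_2 = (-0.62, -5.03);  n_2 = (-0.9925, +0.1223)
edge 3: e_3 = (+2.83, -0.93);  n_3 = (-0.3122, -0.9500)
∠(n_2, n_3) = 78.84°
δ = |180° − 78.84°| = 101.16°
101.16° > 2α = 57.62°  →  invalid

δ = 101.16°, invalid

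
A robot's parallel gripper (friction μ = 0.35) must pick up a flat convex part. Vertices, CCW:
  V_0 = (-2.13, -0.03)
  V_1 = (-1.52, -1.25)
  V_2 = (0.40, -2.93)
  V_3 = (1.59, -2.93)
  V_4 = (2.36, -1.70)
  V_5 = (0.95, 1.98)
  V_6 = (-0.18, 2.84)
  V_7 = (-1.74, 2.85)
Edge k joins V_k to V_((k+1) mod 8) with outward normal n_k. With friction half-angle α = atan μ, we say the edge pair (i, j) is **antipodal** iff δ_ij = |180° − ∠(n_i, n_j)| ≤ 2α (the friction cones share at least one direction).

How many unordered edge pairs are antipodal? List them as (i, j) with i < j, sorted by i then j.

count = 8; pairs: (0,4), (0,5), (1,4), (1,5), (2,5), (2,6), (3,7), (4,7)

α = atan 0.35 = 19.29°;  2α = 38.58°
n_0 = (-0.8944, -0.4472)
n_1 = (-0.6585, -0.7526)
n_2 = (+0.0000, -1.0000)
n_3 = (+0.8476, -0.5306)
n_4 = (+0.9338, +0.3578)
n_5 = (+0.6056, +0.7958)
n_6 = (+0.0064, +1.0000)
n_7 = (-0.9910, +0.1342)
  (0,1): δ = 157.75°  ·
  (0,2): δ = 116.57°  ·
  (0,3): δ = 58.61°  ·
  (0,4): δ = 5.60°  ✓
  (0,5): δ = 26.16°  ✓
  (0,6): δ = 63.07°  ·
  (0,7): δ = 145.72°  ·
  (1,2): δ = 138.81°  ·
  (1,3): δ = 80.86°  ·
  (1,4): δ = 27.85°  ✓
  (1,5): δ = 3.91°  ✓
  (1,6): δ = 40.82°  ·
  (1,7): δ = 123.47°  ·
  (2,3): δ = 122.05°  ·
  (2,4): δ = 69.04°  ·
  (2,5): δ = 37.27°  ✓
  (2,6): δ = 0.37°  ✓
  (2,7): δ = 82.29°  ·
  (3,4): δ = 126.99°  ·
  (3,5): δ = 95.23°  ·
  (3,6): δ = 58.32°  ·
  (3,7): δ = 24.34°  ✓
  (4,5): δ = 148.24°  ·
  (4,6): δ = 111.33°  ·
  (4,7): δ = 28.68°  ✓
  (5,6): δ = 143.09°  ·
  (5,7): δ = 60.44°  ·
  (6,7): δ = 97.34°  ·
antipodal pairs: 8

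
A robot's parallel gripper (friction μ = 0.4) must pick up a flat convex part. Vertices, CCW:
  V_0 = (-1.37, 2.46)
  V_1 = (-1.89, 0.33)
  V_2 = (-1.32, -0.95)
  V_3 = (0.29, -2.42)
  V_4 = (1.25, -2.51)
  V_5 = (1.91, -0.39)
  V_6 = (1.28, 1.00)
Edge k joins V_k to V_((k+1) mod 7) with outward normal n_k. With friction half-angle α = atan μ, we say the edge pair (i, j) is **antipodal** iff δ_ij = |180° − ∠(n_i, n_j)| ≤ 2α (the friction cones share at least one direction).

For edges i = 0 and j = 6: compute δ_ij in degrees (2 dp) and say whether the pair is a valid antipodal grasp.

δ = 74.87°, invalid

α = atan 0.4 = 21.80°;  2α = 43.60°
edge 0: e_0 = (-0.52, -2.13);  n_0 = (-0.9715, +0.2372)
edge 6: e_6 = (-2.65, +1.46);  n_6 = (+0.4826, +0.8759)
∠(n_0, n_6) = 105.13°
δ = |180° − 105.13°| = 74.87°
74.87° > 2α = 43.60°  →  invalid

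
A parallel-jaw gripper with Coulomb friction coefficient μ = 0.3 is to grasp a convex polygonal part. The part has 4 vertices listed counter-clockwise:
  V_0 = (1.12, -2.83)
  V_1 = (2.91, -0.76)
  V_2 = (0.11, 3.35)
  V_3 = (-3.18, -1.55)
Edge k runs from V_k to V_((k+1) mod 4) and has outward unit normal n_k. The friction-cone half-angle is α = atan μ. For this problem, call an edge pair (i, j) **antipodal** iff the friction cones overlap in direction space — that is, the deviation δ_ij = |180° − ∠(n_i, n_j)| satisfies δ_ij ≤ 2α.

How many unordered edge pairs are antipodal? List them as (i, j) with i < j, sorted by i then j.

count = 1; pairs: (0,2)

α = atan 0.3 = 16.70°;  2α = 33.40°
n_0 = (+0.7564, -0.6541)
n_1 = (+0.8264, +0.5630)
n_2 = (-0.8302, +0.5574)
n_3 = (-0.2853, -0.9584)
  (0,1): δ = 104.88°  ·
  (0,2): δ = 6.97°  ✓
  (0,3): δ = 114.27°  ·
  (1,2): δ = 68.14°  ·
  (1,3): δ = 39.16°  ·
  (2,3): δ = 72.70°  ·
antipodal pairs: 1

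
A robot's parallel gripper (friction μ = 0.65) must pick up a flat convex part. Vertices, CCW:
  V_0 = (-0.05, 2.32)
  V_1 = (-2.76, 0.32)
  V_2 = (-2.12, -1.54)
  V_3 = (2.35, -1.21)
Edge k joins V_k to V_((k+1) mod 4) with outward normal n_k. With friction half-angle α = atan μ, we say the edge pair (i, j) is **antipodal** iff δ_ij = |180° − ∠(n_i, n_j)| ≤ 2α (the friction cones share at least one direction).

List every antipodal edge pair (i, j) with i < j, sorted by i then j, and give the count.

count = 3; pairs: (0,2), (1,3), (2,3)

α = atan 0.65 = 33.02°;  2α = 66.05°
n_0 = (-0.5938, +0.8046)
n_1 = (-0.9456, -0.3254)
n_2 = (+0.0736, -0.9973)
n_3 = (+0.8270, +0.5622)
  (0,1): δ = 107.44°  ·
  (0,2): δ = 32.21°  ✓
  (0,3): δ = 87.78°  ·
  (1,2): δ = 104.77°  ·
  (1,3): δ = 15.22°  ✓
  (2,3): δ = 60.01°  ✓
antipodal pairs: 3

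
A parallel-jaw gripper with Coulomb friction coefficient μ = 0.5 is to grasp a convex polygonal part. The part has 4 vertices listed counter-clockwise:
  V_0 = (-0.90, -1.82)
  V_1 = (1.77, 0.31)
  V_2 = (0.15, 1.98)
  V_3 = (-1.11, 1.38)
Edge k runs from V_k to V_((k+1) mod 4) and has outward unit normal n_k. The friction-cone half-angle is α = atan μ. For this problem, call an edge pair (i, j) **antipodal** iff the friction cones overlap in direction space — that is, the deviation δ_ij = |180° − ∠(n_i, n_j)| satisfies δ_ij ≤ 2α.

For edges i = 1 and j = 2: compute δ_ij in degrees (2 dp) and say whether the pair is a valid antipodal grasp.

α = atan 0.5 = 26.57°;  2α = 53.13°
edge 1: e_1 = (-1.62, +1.67);  n_1 = (+0.7178, +0.6963)
edge 2: e_2 = (-1.26, -0.60);  n_2 = (-0.4299, +0.9029)
∠(n_1, n_2) = 71.33°
δ = |180° − 71.33°| = 108.67°
108.67° > 2α = 53.13°  →  invalid

δ = 108.67°, invalid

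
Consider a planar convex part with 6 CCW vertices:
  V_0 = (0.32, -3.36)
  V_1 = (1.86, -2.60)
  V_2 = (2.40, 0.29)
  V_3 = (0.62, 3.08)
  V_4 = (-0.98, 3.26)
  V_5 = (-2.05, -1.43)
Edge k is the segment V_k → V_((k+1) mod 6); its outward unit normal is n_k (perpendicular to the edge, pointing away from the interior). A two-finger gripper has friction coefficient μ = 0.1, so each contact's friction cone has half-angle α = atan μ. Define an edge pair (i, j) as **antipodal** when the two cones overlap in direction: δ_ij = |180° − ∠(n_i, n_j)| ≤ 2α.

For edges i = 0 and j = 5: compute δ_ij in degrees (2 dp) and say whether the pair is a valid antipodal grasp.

δ = 114.58°, invalid

α = atan 0.1 = 5.71°;  2α = 11.42°
edge 0: e_0 = (+1.54, +0.76);  n_0 = (+0.4425, -0.8967)
edge 5: e_5 = (+2.37, -1.93);  n_5 = (-0.6315, -0.7754)
∠(n_0, n_5) = 65.42°
δ = |180° − 65.42°| = 114.58°
114.58° > 2α = 11.42°  →  invalid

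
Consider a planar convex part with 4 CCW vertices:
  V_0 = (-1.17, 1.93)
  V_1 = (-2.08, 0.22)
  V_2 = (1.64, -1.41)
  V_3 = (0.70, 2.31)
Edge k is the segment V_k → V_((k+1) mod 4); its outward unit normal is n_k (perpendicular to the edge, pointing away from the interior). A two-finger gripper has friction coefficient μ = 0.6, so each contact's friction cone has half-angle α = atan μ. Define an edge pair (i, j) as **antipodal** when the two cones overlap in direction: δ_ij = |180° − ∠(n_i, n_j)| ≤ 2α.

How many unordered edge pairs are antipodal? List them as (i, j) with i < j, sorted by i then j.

α = atan 0.6 = 30.96°;  2α = 61.93°
n_0 = (-0.8828, +0.4698)
n_1 = (-0.4013, -0.9159)
n_2 = (+0.9695, +0.2450)
n_3 = (-0.1991, +0.9800)
  (0,1): δ = 85.64°  ·
  (0,2): δ = 42.20°  ✓
  (0,3): δ = 129.51°  ·
  (1,2): δ = 52.16°  ✓
  (1,3): δ = 35.15°  ✓
  (2,3): δ = 92.69°  ·
antipodal pairs: 3

count = 3; pairs: (0,2), (1,2), (1,3)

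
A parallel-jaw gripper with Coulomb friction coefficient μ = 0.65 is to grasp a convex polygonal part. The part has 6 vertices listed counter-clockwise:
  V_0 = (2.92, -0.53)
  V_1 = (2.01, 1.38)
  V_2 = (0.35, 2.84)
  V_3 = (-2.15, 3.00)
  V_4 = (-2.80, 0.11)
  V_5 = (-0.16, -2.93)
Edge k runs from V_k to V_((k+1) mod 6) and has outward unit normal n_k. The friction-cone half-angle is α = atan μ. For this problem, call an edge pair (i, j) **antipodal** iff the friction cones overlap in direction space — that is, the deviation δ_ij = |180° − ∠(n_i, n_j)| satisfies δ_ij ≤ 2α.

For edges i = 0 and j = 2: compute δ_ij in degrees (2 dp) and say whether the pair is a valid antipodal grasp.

α = atan 0.65 = 33.02°;  2α = 66.05°
edge 0: e_0 = (-0.91, +1.91);  n_0 = (+0.9028, +0.4301)
edge 2: e_2 = (-2.50, +0.16);  n_2 = (+0.0639, +0.9980)
∠(n_0, n_2) = 60.86°
δ = |180° − 60.86°| = 119.14°
119.14° > 2α = 66.05°  →  invalid

δ = 119.14°, invalid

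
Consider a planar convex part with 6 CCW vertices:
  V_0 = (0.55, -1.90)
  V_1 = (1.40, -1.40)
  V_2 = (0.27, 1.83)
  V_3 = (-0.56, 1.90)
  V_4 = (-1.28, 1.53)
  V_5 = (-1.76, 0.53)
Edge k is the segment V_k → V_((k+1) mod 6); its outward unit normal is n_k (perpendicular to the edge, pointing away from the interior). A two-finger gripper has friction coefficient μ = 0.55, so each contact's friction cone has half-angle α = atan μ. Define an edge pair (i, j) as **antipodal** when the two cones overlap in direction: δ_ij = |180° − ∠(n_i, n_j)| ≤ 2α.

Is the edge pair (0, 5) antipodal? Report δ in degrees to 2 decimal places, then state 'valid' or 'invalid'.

δ = 103.08°, invalid

α = atan 0.55 = 28.81°;  2α = 57.62°
edge 0: e_0 = (+0.85, +0.50);  n_0 = (+0.5070, -0.8619)
edge 5: e_5 = (+2.31, -2.43);  n_5 = (-0.7248, -0.6890)
∠(n_0, n_5) = 76.92°
δ = |180° − 76.92°| = 103.08°
103.08° > 2α = 57.62°  →  invalid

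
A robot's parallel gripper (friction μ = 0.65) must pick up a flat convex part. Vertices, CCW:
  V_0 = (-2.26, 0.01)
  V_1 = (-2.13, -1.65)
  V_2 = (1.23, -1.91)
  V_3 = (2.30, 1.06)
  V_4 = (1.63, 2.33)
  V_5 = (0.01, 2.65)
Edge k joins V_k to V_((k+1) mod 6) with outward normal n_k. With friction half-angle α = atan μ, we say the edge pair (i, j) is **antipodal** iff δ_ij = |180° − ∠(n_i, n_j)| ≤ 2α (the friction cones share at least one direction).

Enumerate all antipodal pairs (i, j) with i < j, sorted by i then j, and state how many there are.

count = 6; pairs: (0,2), (0,3), (1,3), (1,4), (1,5), (2,5)

α = atan 0.65 = 33.02°;  2α = 66.05°
n_0 = (-0.9969, -0.0781)
n_1 = (-0.0772, -0.9970)
n_2 = (+0.9408, -0.3389)
n_3 = (+0.8845, +0.4666)
n_4 = (+0.1938, +0.9810)
n_5 = (-0.7582, +0.6520)
  (0,1): δ = 98.90°  ·
  (0,2): δ = 24.29°  ✓
  (0,3): δ = 23.34°  ✓
  (0,4): δ = 74.35°  ·
  (0,5): δ = 134.83°  ·
  (1,2): δ = 105.39°  ·
  (1,3): δ = 57.76°  ✓
  (1,4): δ = 6.75°  ✓
  (1,5): δ = 53.73°  ✓
  (2,3): δ = 132.37°  ·
  (2,4): δ = 81.36°  ·
  (2,5): δ = 20.88°  ✓
  (3,4): δ = 128.99°  ·
  (3,5): δ = 68.50°  ·
  (4,5): δ = 119.52°  ·
antipodal pairs: 6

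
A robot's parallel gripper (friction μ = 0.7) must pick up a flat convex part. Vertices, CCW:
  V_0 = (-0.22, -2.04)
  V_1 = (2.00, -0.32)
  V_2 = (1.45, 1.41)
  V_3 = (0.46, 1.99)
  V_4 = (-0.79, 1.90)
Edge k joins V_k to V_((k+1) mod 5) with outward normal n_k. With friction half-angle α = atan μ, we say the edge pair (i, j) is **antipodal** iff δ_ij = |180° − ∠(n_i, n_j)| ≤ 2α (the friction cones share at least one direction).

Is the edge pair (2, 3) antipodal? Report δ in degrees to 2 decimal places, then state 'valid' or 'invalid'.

δ = 145.52°, invalid

α = atan 0.7 = 34.99°;  2α = 69.98°
edge 2: e_2 = (-0.99, +0.58);  n_2 = (+0.5055, +0.8628)
edge 3: e_3 = (-1.25, -0.09);  n_3 = (-0.0718, +0.9974)
∠(n_2, n_3) = 34.48°
δ = |180° − 34.48°| = 145.52°
145.52° > 2α = 69.98°  →  invalid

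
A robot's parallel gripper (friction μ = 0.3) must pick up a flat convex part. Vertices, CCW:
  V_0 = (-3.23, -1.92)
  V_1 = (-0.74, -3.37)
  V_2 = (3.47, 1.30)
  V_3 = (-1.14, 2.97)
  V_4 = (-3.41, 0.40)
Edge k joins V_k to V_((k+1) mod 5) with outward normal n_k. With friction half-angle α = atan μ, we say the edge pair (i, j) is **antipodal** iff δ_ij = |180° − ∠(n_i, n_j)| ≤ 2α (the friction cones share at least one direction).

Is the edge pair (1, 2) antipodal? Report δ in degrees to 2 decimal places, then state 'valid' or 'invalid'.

δ = 67.88°, invalid

α = atan 0.3 = 16.70°;  2α = 33.40°
edge 1: e_1 = (+4.21, +4.67);  n_1 = (+0.7427, -0.6696)
edge 2: e_2 = (-4.61, +1.67);  n_2 = (+0.3406, +0.9402)
∠(n_1, n_2) = 112.12°
δ = |180° − 112.12°| = 67.88°
67.88° > 2α = 33.40°  →  invalid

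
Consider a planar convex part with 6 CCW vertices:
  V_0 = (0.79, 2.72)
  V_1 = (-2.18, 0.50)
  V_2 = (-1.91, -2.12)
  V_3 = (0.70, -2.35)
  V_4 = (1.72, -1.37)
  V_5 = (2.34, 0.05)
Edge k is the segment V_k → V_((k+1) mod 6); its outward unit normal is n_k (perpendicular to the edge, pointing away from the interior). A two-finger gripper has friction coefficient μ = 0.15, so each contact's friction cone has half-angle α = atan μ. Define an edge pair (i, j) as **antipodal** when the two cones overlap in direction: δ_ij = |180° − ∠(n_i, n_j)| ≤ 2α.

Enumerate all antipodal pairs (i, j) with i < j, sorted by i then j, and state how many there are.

count = 1; pairs: (0,3)

α = atan 0.15 = 8.53°;  2α = 17.06°
n_0 = (-0.5987, +0.8010)
n_1 = (-0.9947, -0.1025)
n_2 = (-0.0878, -0.9961)
n_3 = (+0.6928, -0.7211)
n_4 = (+0.9165, -0.4001)
n_5 = (+0.8648, +0.5021)
  (0,1): δ = 120.89°  ·
  (0,2): δ = 41.81°  ·
  (0,3): δ = 7.08°  ✓
  (0,4): δ = 29.64°  ·
  (0,5): δ = 83.36°  ·
  (1,2): δ = 100.92°  ·
  (1,3): δ = 52.03°  ·
  (1,4): δ = 29.47°  ·
  (1,5): δ = 24.25°  ·
  (2,3): δ = 131.11°  ·
  (2,4): δ = 108.55°  ·
  (2,5): δ = 54.83°  ·
  (3,4): δ = 157.44°  ·
  (3,5): δ = 103.72°  ·
  (4,5): δ = 126.28°  ·
antipodal pairs: 1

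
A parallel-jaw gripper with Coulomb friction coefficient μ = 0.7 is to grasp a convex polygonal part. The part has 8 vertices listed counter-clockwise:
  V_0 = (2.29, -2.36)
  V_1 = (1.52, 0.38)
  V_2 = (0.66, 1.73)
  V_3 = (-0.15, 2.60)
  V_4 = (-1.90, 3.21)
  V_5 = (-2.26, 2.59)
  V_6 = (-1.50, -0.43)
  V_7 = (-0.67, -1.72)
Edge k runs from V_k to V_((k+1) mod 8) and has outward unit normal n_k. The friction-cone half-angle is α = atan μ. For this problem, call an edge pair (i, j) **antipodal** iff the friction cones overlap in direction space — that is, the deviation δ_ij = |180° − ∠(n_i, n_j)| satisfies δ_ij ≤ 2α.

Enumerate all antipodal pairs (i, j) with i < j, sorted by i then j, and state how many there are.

α = atan 0.7 = 34.99°;  2α = 69.98°
n_0 = (+0.9627, +0.2705)
n_1 = (+0.8434, +0.5373)
n_2 = (+0.7319, +0.6814)
n_3 = (+0.3291, +0.9443)
n_4 = (-0.8648, +0.5021)
n_5 = (-0.9698, -0.2440)
n_6 = (-0.8410, -0.5411)
n_7 = (-0.2113, -0.9774)
  (0,1): δ = 163.20°  ·
  (0,2): δ = 152.74°  ·
  (0,3): δ = 124.91°  ·
  (0,4): δ = 45.84°  ✓
  (0,5): δ = 1.57°  ✓
  (0,6): δ = 17.06°  ✓
  (0,7): δ = 62.10°  ✓
  (1,2): δ = 169.54°  ·
  (1,3): δ = 141.72°  ·
  (1,4): δ = 62.64°  ✓
  (1,5): δ = 18.37°  ✓
  (1,6): δ = 0.26°  ✓
  (1,7): δ = 45.30°  ✓
  (2,3): δ = 152.17°  ·
  (2,4): δ = 73.10°  ·
  (2,5): δ = 28.83°  ✓
  (2,6): δ = 10.20°  ✓
  (2,7): δ = 34.84°  ✓
  (3,4): δ = 100.92°  ·
  (3,5): δ = 56.66°  ✓
  (3,6): δ = 38.03°  ✓
  (3,7): δ = 7.02°  ✓
  (4,5): δ = 135.73°  ·
  (4,6): δ = 117.10°  ·
  (4,7): δ = 72.06°  ·
  (5,6): δ = 161.37°  ·
  (5,7): δ = 116.33°  ·
  (6,7): δ = 134.96°  ·
antipodal pairs: 14

count = 14; pairs: (0,4), (0,5), (0,6), (0,7), (1,4), (1,5), (1,6), (1,7), (2,5), (2,6), (2,7), (3,5), (3,6), (3,7)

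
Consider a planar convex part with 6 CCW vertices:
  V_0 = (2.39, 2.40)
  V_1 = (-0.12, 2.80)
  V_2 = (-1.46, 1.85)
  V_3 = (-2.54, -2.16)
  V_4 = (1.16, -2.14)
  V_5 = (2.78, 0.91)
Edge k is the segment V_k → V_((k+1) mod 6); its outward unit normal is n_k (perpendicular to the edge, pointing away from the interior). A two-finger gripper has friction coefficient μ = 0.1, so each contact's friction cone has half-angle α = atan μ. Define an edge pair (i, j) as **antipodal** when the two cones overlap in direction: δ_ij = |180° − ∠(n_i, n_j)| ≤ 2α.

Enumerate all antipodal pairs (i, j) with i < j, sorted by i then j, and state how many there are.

α = atan 0.1 = 5.71°;  2α = 11.42°
n_0 = (+0.1574, +0.9875)
n_1 = (-0.5784, +0.8158)
n_2 = (-0.9656, +0.2601)
n_3 = (+0.0054, -1.0000)
n_4 = (+0.8832, -0.4691)
n_5 = (+0.9674, +0.2532)
  (0,1): δ = 135.61°  ·
  (0,2): δ = 96.02°  ·
  (0,3): δ = 9.36°  ✓
  (0,4): δ = 71.08°  ·
  (0,5): δ = 113.72°  ·
  (1,2): δ = 140.41°  ·
  (1,3): δ = 35.03°  ·
  (1,4): δ = 26.69°  ·
  (1,5): δ = 69.33°  ·
  (2,3): δ = 74.62°  ·
  (2,4): δ = 12.90°  ·
  (2,5): δ = 29.74°  ·
  (3,4): δ = 118.28°  ·
  (3,5): δ = 75.64°  ·
  (4,5): δ = 137.36°  ·
antipodal pairs: 1

count = 1; pairs: (0,3)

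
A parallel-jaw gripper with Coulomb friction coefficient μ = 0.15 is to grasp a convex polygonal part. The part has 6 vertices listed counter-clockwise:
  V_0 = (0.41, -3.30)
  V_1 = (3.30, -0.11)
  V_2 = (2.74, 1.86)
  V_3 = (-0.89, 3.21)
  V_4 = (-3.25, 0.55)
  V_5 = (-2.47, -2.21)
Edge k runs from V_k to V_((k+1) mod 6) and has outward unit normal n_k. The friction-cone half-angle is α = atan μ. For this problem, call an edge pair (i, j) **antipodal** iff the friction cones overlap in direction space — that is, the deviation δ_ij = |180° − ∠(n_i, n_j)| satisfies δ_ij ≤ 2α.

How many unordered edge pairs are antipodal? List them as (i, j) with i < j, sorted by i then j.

α = atan 0.15 = 8.53°;  2α = 17.06°
n_0 = (+0.7411, -0.6714)
n_1 = (+0.9619, +0.2734)
n_2 = (+0.3486, +0.9373)
n_3 = (-0.7480, +0.6637)
n_4 = (-0.9623, -0.2720)
n_5 = (-0.3540, -0.9353)
  (0,1): δ = 121.96°  ·
  (0,2): δ = 68.23°  ·
  (0,3): δ = 0.60°  ✓
  (0,4): δ = 57.96°  ·
  (0,5): δ = 111.44°  ·
  (1,2): δ = 126.27°  ·
  (1,3): δ = 57.45°  ·
  (1,4): δ = 0.09°  ✓
  (1,5): δ = 53.40°  ·
  (2,3): δ = 111.18°  ·
  (2,4): δ = 53.82°  ·
  (2,5): δ = 0.33°  ✓
  (3,4): δ = 122.64°  ·
  (3,5): δ = 69.15°  ·
  (4,5): δ = 126.51°  ·
antipodal pairs: 3

count = 3; pairs: (0,3), (1,4), (2,5)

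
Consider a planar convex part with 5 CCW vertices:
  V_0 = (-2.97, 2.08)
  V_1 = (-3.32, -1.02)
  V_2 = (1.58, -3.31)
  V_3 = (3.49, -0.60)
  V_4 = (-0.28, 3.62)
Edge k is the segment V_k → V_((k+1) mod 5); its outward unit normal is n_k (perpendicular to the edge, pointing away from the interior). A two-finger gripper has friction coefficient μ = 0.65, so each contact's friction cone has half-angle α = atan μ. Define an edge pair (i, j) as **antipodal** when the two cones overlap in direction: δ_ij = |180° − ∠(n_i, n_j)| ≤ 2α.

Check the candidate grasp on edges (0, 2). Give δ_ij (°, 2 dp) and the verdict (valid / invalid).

δ = 28.73°, valid

α = atan 0.65 = 33.02°;  2α = 66.05°
edge 0: e_0 = (-0.35, -3.10);  n_0 = (-0.9937, +0.1122)
edge 2: e_2 = (+1.91, +2.71);  n_2 = (+0.8174, -0.5761)
∠(n_0, n_2) = 151.27°
δ = |180° − 151.27°| = 28.73°
28.73° ≤ 2α = 66.05°  →  valid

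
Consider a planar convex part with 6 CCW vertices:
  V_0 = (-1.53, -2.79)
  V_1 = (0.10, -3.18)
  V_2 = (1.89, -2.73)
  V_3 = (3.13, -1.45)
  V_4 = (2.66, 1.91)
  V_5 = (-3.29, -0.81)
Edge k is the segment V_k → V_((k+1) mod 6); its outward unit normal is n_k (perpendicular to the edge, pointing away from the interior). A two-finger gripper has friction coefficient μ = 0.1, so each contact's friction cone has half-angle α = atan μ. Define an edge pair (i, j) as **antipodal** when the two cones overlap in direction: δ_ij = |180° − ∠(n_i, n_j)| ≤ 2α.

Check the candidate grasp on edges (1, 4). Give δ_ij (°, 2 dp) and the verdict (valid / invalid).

δ = 10.46°, valid

α = atan 0.1 = 5.71°;  2α = 11.42°
edge 1: e_1 = (+1.79, +0.45);  n_1 = (+0.2438, -0.9698)
edge 4: e_4 = (-5.95, -2.72);  n_4 = (-0.4158, +0.9095)
∠(n_1, n_4) = 169.54°
δ = |180° − 169.54°| = 10.46°
10.46° ≤ 2α = 11.42°  →  valid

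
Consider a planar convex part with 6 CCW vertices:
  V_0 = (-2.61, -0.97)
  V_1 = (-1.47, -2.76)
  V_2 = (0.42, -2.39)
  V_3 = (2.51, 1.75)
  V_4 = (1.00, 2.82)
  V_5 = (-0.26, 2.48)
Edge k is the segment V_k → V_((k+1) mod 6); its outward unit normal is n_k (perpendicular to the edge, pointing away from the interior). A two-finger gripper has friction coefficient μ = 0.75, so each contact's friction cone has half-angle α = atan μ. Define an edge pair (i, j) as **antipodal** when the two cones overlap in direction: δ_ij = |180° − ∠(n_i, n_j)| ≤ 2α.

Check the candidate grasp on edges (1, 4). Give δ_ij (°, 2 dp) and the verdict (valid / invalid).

δ = 4.02°, valid

α = atan 0.75 = 36.87°;  2α = 73.74°
edge 1: e_1 = (+1.89, +0.37);  n_1 = (+0.1921, -0.9814)
edge 4: e_4 = (-1.26, -0.34);  n_4 = (-0.2605, +0.9655)
∠(n_1, n_4) = 175.98°
δ = |180° − 175.98°| = 4.02°
4.02° ≤ 2α = 73.74°  →  valid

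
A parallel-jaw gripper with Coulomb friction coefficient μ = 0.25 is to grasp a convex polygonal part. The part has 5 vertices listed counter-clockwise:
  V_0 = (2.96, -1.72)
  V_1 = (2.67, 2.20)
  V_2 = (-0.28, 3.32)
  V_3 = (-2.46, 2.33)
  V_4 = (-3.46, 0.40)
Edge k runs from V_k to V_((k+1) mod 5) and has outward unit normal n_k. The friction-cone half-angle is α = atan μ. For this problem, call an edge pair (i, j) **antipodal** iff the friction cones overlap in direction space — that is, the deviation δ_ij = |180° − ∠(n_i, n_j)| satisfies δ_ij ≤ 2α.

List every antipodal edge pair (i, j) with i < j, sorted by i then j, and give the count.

count = 1; pairs: (1,4)

α = atan 0.25 = 14.04°;  2α = 28.07°
n_0 = (+0.9973, +0.0738)
n_1 = (+0.3549, +0.9349)
n_2 = (-0.4135, +0.9105)
n_3 = (-0.8879, +0.4600)
n_4 = (-0.3136, -0.9496)
  (0,1): δ = 115.02°  ·
  (0,2): δ = 69.81°  ·
  (0,3): δ = 31.62°  ·
  (0,4): δ = 67.49°  ·
  (1,2): δ = 134.79°  ·
  (1,3): δ = 96.60°  ·
  (1,4): δ = 2.52°  ✓
  (2,3): δ = 141.81°  ·
  (2,4): δ = 42.70°  ·
  (3,4): δ = 80.88°  ·
antipodal pairs: 1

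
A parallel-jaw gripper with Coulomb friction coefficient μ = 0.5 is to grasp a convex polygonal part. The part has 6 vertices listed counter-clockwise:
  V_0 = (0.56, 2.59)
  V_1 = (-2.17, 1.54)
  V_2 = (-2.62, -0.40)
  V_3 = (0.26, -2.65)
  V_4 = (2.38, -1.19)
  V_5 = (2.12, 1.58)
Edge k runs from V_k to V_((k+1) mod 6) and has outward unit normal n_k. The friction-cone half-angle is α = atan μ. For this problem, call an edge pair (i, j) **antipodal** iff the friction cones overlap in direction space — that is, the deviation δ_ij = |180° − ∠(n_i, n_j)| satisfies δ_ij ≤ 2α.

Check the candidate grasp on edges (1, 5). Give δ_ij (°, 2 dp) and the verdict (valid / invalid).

δ = 70.14°, invalid

α = atan 0.5 = 26.57°;  2α = 53.13°
edge 1: e_1 = (-0.45, -1.94);  n_1 = (-0.9741, +0.2260)
edge 5: e_5 = (-1.56, +1.01);  n_5 = (+0.5435, +0.8394)
∠(n_1, n_5) = 109.86°
δ = |180° − 109.86°| = 70.14°
70.14° > 2α = 53.13°  →  invalid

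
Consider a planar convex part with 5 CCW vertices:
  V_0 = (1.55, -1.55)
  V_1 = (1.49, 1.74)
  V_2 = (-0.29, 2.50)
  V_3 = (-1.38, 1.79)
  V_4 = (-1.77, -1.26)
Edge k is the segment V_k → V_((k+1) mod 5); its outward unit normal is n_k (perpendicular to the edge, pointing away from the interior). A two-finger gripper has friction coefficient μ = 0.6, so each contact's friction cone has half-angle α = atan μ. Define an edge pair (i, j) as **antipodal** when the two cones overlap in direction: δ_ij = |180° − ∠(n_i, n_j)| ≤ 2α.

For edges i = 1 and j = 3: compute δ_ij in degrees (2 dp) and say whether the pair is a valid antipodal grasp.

δ = 74.17°, invalid

α = atan 0.6 = 30.96°;  2α = 61.93°
edge 1: e_1 = (-1.78, +0.76);  n_1 = (+0.3927, +0.9197)
edge 3: e_3 = (-0.39, -3.05);  n_3 = (-0.9919, +0.1268)
∠(n_1, n_3) = 105.83°
δ = |180° − 105.83°| = 74.17°
74.17° > 2α = 61.93°  →  invalid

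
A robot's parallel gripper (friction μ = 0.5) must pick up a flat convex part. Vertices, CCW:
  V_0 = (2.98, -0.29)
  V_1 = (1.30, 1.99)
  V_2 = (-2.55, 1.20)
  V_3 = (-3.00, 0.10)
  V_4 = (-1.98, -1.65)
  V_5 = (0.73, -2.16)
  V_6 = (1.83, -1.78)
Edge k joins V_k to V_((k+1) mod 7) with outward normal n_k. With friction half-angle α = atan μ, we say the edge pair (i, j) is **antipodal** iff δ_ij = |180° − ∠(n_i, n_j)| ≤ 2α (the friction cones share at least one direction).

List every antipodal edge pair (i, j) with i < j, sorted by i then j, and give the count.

α = atan 0.5 = 26.57°;  2α = 53.13°
n_0 = (+0.8051, +0.5932)
n_1 = (-0.2010, +0.9796)
n_2 = (-0.9255, +0.3786)
n_3 = (-0.8640, -0.5036)
n_4 = (-0.1849, -0.9827)
n_5 = (+0.3265, -0.9452)
n_6 = (+0.7916, -0.6110)
  (0,1): δ = 114.79°  ·
  (0,2): δ = 58.63°  ·
  (0,3): δ = 6.15°  ✓
  (0,4): δ = 42.96°  ✓
  (0,5): δ = 72.67°  ·
  (0,6): δ = 105.95°  ·
  (1,2): δ = 123.84°  ·
  (1,3): δ = 71.36°  ·
  (1,4): δ = 22.25°  ✓
  (1,5): δ = 7.46°  ✓
  (1,6): δ = 40.74°  ✓
  (2,3): δ = 127.51°  ·
  (2,4): δ = 78.41°  ·
  (2,5): δ = 48.69°  ✓
  (2,6): δ = 15.41°  ✓
  (3,4): δ = 130.89°  ·
  (3,5): δ = 101.18°  ·
  (3,6): δ = 67.90°  ·
  (4,5): δ = 150.28°  ·
  (4,6): δ = 117.00°  ·
  (5,6): δ = 146.72°  ·
antipodal pairs: 7

count = 7; pairs: (0,3), (0,4), (1,4), (1,5), (1,6), (2,5), (2,6)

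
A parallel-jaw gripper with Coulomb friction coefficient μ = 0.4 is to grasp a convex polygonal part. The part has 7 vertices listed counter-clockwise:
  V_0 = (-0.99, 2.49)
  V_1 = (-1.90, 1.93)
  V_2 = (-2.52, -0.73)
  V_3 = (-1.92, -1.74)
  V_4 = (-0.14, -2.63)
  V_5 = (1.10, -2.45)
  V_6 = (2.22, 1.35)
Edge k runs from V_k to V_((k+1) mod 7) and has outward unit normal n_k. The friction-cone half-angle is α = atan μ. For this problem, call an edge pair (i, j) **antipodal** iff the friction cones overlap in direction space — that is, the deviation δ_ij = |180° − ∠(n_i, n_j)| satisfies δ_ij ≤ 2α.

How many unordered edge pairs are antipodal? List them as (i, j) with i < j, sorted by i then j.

α = atan 0.4 = 21.80°;  2α = 43.60°
n_0 = (-0.5241, +0.8517)
n_1 = (-0.9739, +0.2270)
n_2 = (-0.8597, -0.5107)
n_3 = (-0.4472, -0.8944)
n_4 = (+0.1437, -0.9896)
n_5 = (+0.9592, -0.2827)
n_6 = (+0.3347, +0.9423)
  (0,1): δ = 134.73°  ·
  (0,2): δ = 90.89°  ·
  (0,3): δ = 58.17°  ·
  (0,4): δ = 23.35°  ✓
  (0,5): δ = 41.97°  ✓
  (0,6): δ = 128.84°  ·
  (1,2): δ = 136.17°  ·
  (1,3): δ = 103.44°  ·
  (1,4): δ = 68.62°  ·
  (1,5): δ = 3.30°  ✓
  (1,6): δ = 83.57°  ·
  (2,3): δ = 147.28°  ·
  (2,4): δ = 112.45°  ·
  (2,5): δ = 47.14°  ·
  (2,6): δ = 39.74°  ✓
  (3,4): δ = 145.18°  ·
  (3,5): δ = 79.86°  ·
  (3,6): δ = 7.01°  ✓
  (4,5): δ = 114.68°  ·
  (4,6): δ = 27.81°  ✓
  (5,6): δ = 93.13°  ·
antipodal pairs: 6

count = 6; pairs: (0,4), (0,5), (1,5), (2,6), (3,6), (4,6)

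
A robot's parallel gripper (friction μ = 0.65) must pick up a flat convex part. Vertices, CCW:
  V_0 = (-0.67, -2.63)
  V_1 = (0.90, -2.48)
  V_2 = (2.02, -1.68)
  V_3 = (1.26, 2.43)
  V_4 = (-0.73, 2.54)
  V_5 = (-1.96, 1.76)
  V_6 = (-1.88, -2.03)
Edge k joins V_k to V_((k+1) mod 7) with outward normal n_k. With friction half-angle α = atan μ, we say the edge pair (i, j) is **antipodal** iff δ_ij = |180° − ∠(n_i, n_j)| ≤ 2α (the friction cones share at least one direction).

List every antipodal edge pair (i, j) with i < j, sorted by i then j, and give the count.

α = atan 0.65 = 33.02°;  2α = 66.05°
n_0 = (+0.0951, -0.9955)
n_1 = (+0.5812, -0.8137)
n_2 = (+0.9833, +0.1818)
n_3 = (+0.0552, +0.9985)
n_4 = (-0.5355, +0.8445)
n_5 = (-0.9998, -0.0211)
n_6 = (-0.4442, -0.8959)
  (0,1): δ = 149.92°  ·
  (0,2): δ = 84.98°  ·
  (0,3): δ = 8.62°  ✓
  (0,4): δ = 26.92°  ✓
  (0,5): δ = 85.75°  ·
  (0,6): δ = 148.17°  ·
  (1,2): δ = 115.06°  ·
  (1,3): δ = 38.70°  ✓
  (1,4): δ = 3.16°  ✓
  (1,5): δ = 55.67°  ✓
  (1,6): δ = 118.09°  ·
  (2,3): δ = 103.64°  ·
  (2,4): δ = 68.10°  ·
  (2,5): δ = 9.27°  ✓
  (2,6): δ = 53.15°  ✓
  (3,4): δ = 144.46°  ·
  (3,5): δ = 85.63°  ·
  (3,6): δ = 23.21°  ✓
  (4,5): δ = 121.17°  ·
  (4,6): δ = 58.76°  ✓
  (5,6): δ = 117.58°  ·
antipodal pairs: 9

count = 9; pairs: (0,3), (0,4), (1,3), (1,4), (1,5), (2,5), (2,6), (3,6), (4,6)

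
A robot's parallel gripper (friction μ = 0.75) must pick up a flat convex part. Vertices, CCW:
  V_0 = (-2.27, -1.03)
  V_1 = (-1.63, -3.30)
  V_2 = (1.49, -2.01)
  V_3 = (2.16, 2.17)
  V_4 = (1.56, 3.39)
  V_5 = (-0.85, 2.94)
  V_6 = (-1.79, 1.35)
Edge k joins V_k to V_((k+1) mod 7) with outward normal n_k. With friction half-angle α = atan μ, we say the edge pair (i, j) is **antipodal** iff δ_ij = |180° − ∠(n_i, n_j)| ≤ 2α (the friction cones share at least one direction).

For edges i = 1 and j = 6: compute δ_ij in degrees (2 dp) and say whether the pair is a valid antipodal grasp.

α = atan 0.75 = 36.87°;  2α = 73.74°
edge 1: e_1 = (+3.12, +1.29);  n_1 = (+0.3821, -0.9241)
edge 6: e_6 = (-0.48, -2.38);  n_6 = (-0.9803, +0.1977)
∠(n_1, n_6) = 123.87°
δ = |180° − 123.87°| = 56.13°
56.13° ≤ 2α = 73.74°  →  valid

δ = 56.13°, valid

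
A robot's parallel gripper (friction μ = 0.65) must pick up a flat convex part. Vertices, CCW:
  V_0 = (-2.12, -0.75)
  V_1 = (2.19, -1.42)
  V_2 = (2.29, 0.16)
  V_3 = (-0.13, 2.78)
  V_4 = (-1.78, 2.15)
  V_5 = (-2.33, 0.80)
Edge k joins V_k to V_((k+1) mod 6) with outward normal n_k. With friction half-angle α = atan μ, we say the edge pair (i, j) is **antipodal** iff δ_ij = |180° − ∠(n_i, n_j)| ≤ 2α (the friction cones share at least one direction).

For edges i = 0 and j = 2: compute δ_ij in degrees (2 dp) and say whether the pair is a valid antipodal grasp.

δ = 38.44°, valid

α = atan 0.65 = 33.02°;  2α = 66.05°
edge 0: e_0 = (+4.31, -0.67);  n_0 = (-0.1536, -0.9881)
edge 2: e_2 = (-2.42, +2.62);  n_2 = (+0.7346, +0.6785)
∠(n_0, n_2) = 141.56°
δ = |180° − 141.56°| = 38.44°
38.44° ≤ 2α = 66.05°  →  valid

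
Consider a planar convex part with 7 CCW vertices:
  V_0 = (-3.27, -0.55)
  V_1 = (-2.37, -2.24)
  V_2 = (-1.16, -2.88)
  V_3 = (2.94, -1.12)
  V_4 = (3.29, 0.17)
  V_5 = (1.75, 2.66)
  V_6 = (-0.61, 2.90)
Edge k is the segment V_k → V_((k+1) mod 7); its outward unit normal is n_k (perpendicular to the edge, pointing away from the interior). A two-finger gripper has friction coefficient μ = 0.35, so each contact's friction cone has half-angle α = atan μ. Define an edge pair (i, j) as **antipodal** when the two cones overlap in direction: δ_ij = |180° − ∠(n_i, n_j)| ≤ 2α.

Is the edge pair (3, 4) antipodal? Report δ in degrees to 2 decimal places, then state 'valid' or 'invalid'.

δ = 133.08°, invalid

α = atan 0.35 = 19.29°;  2α = 38.58°
edge 3: e_3 = (+0.35, +1.29);  n_3 = (+0.9651, -0.2619)
edge 4: e_4 = (-1.54, +2.49);  n_4 = (+0.8505, +0.5260)
∠(n_3, n_4) = 46.92°
δ = |180° − 46.92°| = 133.08°
133.08° > 2α = 38.58°  →  invalid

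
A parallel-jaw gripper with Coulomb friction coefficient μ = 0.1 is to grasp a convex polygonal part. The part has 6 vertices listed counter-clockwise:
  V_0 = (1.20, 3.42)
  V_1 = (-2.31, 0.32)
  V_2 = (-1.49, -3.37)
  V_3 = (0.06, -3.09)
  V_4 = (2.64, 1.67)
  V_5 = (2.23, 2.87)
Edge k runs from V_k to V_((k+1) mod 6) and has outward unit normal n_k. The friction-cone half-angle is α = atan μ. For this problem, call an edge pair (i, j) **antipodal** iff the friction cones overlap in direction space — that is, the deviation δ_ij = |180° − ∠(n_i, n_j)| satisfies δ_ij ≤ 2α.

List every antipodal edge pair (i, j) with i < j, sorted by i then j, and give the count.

α = atan 0.1 = 5.71°;  2α = 11.42°
n_0 = (-0.6620, +0.7495)
n_1 = (-0.9762, -0.2169)
n_2 = (+0.1778, -0.9841)
n_3 = (+0.8792, -0.4765)
n_4 = (+0.9463, +0.3233)
n_5 = (+0.4710, +0.8821)
  (0,1): δ = 118.92°  ·
  (0,2): δ = 31.21°  ·
  (0,3): δ = 20.09°  ·
  (0,4): δ = 67.41°  ·
  (0,5): δ = 110.45°  ·
  (1,2): δ = 92.29°  ·
  (1,3): δ = 40.99°  ·
  (1,4): δ = 6.33°  ✓
  (1,5): δ = 49.37°  ·
  (2,3): δ = 128.70°  ·
  (2,4): δ = 81.38°  ·
  (2,5): δ = 38.34°  ·
  (3,4): δ = 132.68°  ·
  (3,5): δ = 89.64°  ·
  (4,5): δ = 136.96°  ·
antipodal pairs: 1

count = 1; pairs: (1,4)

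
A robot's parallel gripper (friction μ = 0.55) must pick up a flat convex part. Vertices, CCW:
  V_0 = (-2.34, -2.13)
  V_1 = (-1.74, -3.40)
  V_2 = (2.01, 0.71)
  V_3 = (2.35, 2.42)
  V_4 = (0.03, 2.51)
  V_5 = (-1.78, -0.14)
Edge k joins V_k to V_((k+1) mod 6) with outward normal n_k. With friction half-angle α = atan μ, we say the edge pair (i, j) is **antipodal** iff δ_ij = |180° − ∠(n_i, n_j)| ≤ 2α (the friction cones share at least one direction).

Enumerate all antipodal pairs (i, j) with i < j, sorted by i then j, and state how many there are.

count = 6; pairs: (0,2), (1,3), (1,4), (1,5), (2,4), (2,5)

α = atan 0.55 = 28.81°;  2α = 57.62°
n_0 = (-0.9042, -0.4272)
n_1 = (+0.7387, -0.6740)
n_2 = (+0.9808, -0.1950)
n_3 = (+0.0388, +0.9992)
n_4 = (-0.8258, +0.5640)
n_5 = (-0.9626, +0.2709)
  (0,1): δ = 67.67°  ·
  (0,2): δ = 36.53°  ✓
  (0,3): δ = 62.49°  ·
  (0,4): δ = 120.38°  ·
  (0,5): δ = 139.00°  ·
  (1,2): δ = 148.87°  ·
  (1,3): δ = 49.84°  ✓
  (1,4): δ = 8.04°  ✓
  (1,5): δ = 26.66°  ✓
  (2,3): δ = 80.98°  ·
  (2,4): δ = 23.09°  ✓
  (2,5): δ = 4.47°  ✓
  (3,4): δ = 122.11°  ·
  (3,5): δ = 103.50°  ·
  (4,5): δ = 161.38°  ·
antipodal pairs: 6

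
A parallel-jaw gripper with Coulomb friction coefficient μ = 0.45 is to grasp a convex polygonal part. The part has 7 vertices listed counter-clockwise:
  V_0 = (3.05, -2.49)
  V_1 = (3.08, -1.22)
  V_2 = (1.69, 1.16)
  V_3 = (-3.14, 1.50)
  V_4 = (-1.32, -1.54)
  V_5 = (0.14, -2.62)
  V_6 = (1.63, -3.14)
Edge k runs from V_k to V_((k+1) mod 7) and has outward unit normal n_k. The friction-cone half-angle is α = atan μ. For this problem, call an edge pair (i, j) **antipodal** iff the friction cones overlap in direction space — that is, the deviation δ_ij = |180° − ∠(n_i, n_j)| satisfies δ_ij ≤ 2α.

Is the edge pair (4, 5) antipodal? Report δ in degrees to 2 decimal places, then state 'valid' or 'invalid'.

α = atan 0.45 = 24.23°;  2α = 48.46°
edge 4: e_4 = (+1.46, -1.08);  n_4 = (-0.5947, -0.8039)
edge 5: e_5 = (+1.49, -0.52);  n_5 = (-0.3295, -0.9442)
∠(n_4, n_5) = 17.25°
δ = |180° − 17.25°| = 162.75°
162.75° > 2α = 48.46°  →  invalid

δ = 162.75°, invalid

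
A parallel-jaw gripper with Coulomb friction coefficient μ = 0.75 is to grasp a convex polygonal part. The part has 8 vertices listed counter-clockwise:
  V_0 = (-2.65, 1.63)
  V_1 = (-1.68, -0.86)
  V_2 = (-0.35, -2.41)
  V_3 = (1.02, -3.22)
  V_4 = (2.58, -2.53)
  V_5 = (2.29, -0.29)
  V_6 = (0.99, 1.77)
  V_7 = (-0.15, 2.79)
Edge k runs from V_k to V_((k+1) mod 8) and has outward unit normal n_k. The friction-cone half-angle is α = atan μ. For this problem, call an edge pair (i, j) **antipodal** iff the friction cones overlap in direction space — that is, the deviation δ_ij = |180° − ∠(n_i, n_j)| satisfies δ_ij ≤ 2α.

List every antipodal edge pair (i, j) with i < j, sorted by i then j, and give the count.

α = atan 0.75 = 36.87°;  2α = 73.74°
n_0 = (-0.9318, -0.3630)
n_1 = (-0.7589, -0.6512)
n_2 = (-0.5089, -0.8608)
n_3 = (+0.4045, -0.9145)
n_4 = (+0.9917, +0.1284)
n_5 = (+0.8457, +0.5337)
n_6 = (+0.6668, +0.7452)
n_7 = (-0.4209, +0.9071)
  (0,1): δ = 160.65°  ·
  (0,2): δ = 141.88°  ·
  (0,3): δ = 87.42°  ·
  (0,4): δ = 13.91°  ✓
  (0,5): δ = 10.97°  ✓
  (0,6): δ = 26.90°  ✓
  (0,7): δ = 93.61°  ·
  (1,2): δ = 161.23°  ·
  (1,3): δ = 106.77°  ·
  (1,4): δ = 33.25°  ✓
  (1,5): δ = 8.38°  ✓
  (1,6): δ = 7.55°  ✓
  (1,7): δ = 74.26°  ·
  (2,3): δ = 125.55°  ·
  (2,4): δ = 52.03°  ✓
  (2,5): δ = 27.15°  ✓
  (2,6): δ = 11.23°  ✓
  (2,7): δ = 55.48°  ✓
  (3,4): δ = 106.48°  ·
  (3,5): δ = 81.61°  ·
  (3,6): δ = 65.68°  ✓
  (3,7): δ = 1.03°  ✓
  (4,5): δ = 155.12°  ·
  (4,6): δ = 139.20°  ·
  (4,7): δ = 72.49°  ✓
  (5,6): δ = 164.07°  ·
  (5,7): δ = 97.36°  ·
  (6,7): δ = 113.29°  ·
antipodal pairs: 13

count = 13; pairs: (0,4), (0,5), (0,6), (1,4), (1,5), (1,6), (2,4), (2,5), (2,6), (2,7), (3,6), (3,7), (4,7)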